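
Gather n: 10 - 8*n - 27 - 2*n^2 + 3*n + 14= -2*n^2 - 5*n - 3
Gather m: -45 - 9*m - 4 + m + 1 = -8*m - 48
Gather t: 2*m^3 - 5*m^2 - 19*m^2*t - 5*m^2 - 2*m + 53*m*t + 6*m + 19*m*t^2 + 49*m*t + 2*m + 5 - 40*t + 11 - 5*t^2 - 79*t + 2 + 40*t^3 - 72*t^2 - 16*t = 2*m^3 - 10*m^2 + 6*m + 40*t^3 + t^2*(19*m - 77) + t*(-19*m^2 + 102*m - 135) + 18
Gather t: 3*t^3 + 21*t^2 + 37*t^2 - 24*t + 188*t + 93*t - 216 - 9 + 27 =3*t^3 + 58*t^2 + 257*t - 198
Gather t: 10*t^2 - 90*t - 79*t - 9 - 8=10*t^2 - 169*t - 17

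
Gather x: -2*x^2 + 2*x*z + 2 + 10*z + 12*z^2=-2*x^2 + 2*x*z + 12*z^2 + 10*z + 2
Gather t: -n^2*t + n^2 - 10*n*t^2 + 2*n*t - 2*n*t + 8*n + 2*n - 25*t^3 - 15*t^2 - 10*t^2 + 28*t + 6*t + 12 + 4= n^2 + 10*n - 25*t^3 + t^2*(-10*n - 25) + t*(34 - n^2) + 16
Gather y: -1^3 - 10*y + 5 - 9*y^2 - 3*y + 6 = -9*y^2 - 13*y + 10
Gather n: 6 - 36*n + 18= 24 - 36*n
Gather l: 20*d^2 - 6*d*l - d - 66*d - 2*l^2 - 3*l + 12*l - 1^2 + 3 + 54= 20*d^2 - 67*d - 2*l^2 + l*(9 - 6*d) + 56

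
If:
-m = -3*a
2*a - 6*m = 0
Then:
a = 0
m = 0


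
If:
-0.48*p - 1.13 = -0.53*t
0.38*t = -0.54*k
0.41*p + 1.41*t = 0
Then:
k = -0.36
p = -1.78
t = 0.52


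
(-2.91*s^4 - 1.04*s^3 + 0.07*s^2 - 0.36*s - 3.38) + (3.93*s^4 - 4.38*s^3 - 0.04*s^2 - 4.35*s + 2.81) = 1.02*s^4 - 5.42*s^3 + 0.03*s^2 - 4.71*s - 0.57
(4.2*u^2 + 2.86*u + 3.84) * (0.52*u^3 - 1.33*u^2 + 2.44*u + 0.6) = 2.184*u^5 - 4.0988*u^4 + 8.441*u^3 + 4.3912*u^2 + 11.0856*u + 2.304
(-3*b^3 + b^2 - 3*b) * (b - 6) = -3*b^4 + 19*b^3 - 9*b^2 + 18*b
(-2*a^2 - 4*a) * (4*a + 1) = -8*a^3 - 18*a^2 - 4*a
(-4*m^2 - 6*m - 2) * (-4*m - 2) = 16*m^3 + 32*m^2 + 20*m + 4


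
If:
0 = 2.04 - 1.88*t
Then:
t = 1.09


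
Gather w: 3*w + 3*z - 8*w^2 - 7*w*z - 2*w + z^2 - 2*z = -8*w^2 + w*(1 - 7*z) + z^2 + z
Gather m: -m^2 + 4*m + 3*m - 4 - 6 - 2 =-m^2 + 7*m - 12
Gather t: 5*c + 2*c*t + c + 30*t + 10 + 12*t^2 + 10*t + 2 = 6*c + 12*t^2 + t*(2*c + 40) + 12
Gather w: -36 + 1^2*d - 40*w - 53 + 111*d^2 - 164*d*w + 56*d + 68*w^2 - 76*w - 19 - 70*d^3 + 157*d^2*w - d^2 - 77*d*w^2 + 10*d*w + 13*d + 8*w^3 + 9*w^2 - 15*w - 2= -70*d^3 + 110*d^2 + 70*d + 8*w^3 + w^2*(77 - 77*d) + w*(157*d^2 - 154*d - 131) - 110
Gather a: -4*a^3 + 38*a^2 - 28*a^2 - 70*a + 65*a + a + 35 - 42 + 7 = -4*a^3 + 10*a^2 - 4*a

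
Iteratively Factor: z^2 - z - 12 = (z - 4)*(z + 3)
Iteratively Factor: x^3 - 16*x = (x - 4)*(x^2 + 4*x) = x*(x - 4)*(x + 4)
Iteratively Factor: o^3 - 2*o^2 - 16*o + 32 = (o - 4)*(o^2 + 2*o - 8) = (o - 4)*(o + 4)*(o - 2)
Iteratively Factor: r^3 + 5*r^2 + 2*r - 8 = (r - 1)*(r^2 + 6*r + 8) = (r - 1)*(r + 2)*(r + 4)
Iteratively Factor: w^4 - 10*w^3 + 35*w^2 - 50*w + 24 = (w - 1)*(w^3 - 9*w^2 + 26*w - 24) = (w - 2)*(w - 1)*(w^2 - 7*w + 12) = (w - 3)*(w - 2)*(w - 1)*(w - 4)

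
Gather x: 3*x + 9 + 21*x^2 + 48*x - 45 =21*x^2 + 51*x - 36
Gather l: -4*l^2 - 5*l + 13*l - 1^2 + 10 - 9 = -4*l^2 + 8*l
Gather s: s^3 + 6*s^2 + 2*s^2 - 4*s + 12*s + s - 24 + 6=s^3 + 8*s^2 + 9*s - 18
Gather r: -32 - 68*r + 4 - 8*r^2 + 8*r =-8*r^2 - 60*r - 28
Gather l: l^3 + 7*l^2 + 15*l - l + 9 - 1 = l^3 + 7*l^2 + 14*l + 8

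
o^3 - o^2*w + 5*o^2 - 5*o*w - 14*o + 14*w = (o - 2)*(o + 7)*(o - w)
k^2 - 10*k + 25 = (k - 5)^2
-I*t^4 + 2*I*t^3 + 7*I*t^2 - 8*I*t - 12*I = (t - 3)*(t - 2)*(t + 2)*(-I*t - I)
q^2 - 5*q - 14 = (q - 7)*(q + 2)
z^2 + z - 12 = (z - 3)*(z + 4)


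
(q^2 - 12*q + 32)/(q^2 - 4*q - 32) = (q - 4)/(q + 4)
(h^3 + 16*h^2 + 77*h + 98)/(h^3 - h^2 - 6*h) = (h^2 + 14*h + 49)/(h*(h - 3))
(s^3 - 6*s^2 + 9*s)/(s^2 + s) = (s^2 - 6*s + 9)/(s + 1)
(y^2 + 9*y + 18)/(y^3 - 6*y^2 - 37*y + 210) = (y + 3)/(y^2 - 12*y + 35)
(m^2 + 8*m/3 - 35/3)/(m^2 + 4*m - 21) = (3*m^2 + 8*m - 35)/(3*(m^2 + 4*m - 21))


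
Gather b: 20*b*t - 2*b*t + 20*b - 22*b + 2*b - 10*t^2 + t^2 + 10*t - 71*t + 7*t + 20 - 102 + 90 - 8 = 18*b*t - 9*t^2 - 54*t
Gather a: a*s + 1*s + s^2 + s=a*s + s^2 + 2*s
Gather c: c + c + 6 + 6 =2*c + 12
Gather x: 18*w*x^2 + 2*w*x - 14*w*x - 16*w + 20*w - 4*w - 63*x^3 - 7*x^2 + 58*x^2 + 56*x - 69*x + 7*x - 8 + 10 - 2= -63*x^3 + x^2*(18*w + 51) + x*(-12*w - 6)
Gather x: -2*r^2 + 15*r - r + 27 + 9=-2*r^2 + 14*r + 36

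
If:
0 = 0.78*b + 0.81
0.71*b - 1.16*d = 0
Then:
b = -1.04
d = -0.64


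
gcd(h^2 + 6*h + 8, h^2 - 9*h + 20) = 1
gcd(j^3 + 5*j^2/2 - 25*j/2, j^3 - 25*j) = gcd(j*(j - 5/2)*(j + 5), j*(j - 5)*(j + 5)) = j^2 + 5*j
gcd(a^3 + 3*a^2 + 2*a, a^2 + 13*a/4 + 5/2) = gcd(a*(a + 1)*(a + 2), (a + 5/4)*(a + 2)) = a + 2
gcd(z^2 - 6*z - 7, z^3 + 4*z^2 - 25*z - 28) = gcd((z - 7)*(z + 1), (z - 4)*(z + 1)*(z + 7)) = z + 1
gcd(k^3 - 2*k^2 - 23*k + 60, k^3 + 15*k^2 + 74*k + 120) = k + 5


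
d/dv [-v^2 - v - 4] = -2*v - 1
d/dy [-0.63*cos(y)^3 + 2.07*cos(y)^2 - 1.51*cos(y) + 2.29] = (1.89*cos(y)^2 - 4.14*cos(y) + 1.51)*sin(y)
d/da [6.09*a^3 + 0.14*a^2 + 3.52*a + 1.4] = 18.27*a^2 + 0.28*a + 3.52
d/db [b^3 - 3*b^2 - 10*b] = 3*b^2 - 6*b - 10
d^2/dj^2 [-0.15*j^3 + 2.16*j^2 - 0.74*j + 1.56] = 4.32 - 0.9*j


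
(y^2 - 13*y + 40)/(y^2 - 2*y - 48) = (y - 5)/(y + 6)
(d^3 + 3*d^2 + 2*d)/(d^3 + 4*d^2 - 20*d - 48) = d*(d + 1)/(d^2 + 2*d - 24)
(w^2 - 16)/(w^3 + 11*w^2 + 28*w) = (w - 4)/(w*(w + 7))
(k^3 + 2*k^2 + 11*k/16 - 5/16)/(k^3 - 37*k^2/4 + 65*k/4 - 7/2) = (4*k^2 + 9*k + 5)/(4*(k^2 - 9*k + 14))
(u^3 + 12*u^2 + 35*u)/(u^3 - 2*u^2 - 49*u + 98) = u*(u + 5)/(u^2 - 9*u + 14)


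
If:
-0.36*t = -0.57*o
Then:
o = 0.631578947368421*t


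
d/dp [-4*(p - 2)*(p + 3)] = -8*p - 4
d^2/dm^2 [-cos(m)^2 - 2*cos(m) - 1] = 2*cos(m) + 2*cos(2*m)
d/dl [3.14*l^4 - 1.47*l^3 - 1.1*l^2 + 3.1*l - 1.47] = 12.56*l^3 - 4.41*l^2 - 2.2*l + 3.1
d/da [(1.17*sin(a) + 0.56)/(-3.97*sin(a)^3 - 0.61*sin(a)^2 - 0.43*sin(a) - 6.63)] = (9.2898*sin(a)^3 + 7.3833*sin(a)^2 + 0.6832*sin(a) - 7.5163)*cos(a)/(15.7609*sin(a)^6 + 4.8434*sin(a)^5 + 3.7863*sin(a)^4 + 53.1668*sin(a)^3 + 8.2735*sin(a)^2 + 5.7018*sin(a) + 43.9569)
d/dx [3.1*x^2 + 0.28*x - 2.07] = 6.2*x + 0.28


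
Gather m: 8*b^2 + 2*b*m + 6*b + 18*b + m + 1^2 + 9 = 8*b^2 + 24*b + m*(2*b + 1) + 10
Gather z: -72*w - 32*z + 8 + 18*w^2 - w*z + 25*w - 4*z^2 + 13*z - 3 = 18*w^2 - 47*w - 4*z^2 + z*(-w - 19) + 5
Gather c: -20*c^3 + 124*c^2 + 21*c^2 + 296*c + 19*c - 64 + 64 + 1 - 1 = -20*c^3 + 145*c^2 + 315*c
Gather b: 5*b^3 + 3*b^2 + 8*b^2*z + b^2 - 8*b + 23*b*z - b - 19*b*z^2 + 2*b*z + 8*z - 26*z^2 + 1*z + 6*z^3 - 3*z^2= 5*b^3 + b^2*(8*z + 4) + b*(-19*z^2 + 25*z - 9) + 6*z^3 - 29*z^2 + 9*z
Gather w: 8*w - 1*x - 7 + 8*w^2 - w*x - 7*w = 8*w^2 + w*(1 - x) - x - 7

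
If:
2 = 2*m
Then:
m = 1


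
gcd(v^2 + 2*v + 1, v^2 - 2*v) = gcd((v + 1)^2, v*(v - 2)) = 1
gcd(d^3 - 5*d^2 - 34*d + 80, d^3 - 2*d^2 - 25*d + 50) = d^2 + 3*d - 10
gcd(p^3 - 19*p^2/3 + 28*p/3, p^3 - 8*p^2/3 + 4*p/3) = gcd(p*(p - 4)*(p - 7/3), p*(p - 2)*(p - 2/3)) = p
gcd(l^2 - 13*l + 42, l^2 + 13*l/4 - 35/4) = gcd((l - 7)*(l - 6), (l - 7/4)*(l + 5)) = 1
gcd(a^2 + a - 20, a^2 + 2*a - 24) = a - 4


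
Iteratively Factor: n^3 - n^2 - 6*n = (n + 2)*(n^2 - 3*n) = n*(n + 2)*(n - 3)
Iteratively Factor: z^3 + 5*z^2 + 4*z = (z + 4)*(z^2 + z) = (z + 1)*(z + 4)*(z)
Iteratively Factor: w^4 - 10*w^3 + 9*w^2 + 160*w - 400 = (w - 5)*(w^3 - 5*w^2 - 16*w + 80) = (w - 5)*(w + 4)*(w^2 - 9*w + 20) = (w - 5)^2*(w + 4)*(w - 4)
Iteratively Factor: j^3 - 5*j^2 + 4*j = (j - 1)*(j^2 - 4*j) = j*(j - 1)*(j - 4)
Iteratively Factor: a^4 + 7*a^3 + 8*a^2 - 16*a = (a - 1)*(a^3 + 8*a^2 + 16*a) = a*(a - 1)*(a^2 + 8*a + 16) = a*(a - 1)*(a + 4)*(a + 4)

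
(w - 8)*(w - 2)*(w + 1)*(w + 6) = w^4 - 3*w^3 - 48*w^2 + 52*w + 96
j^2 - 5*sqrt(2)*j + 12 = (j - 3*sqrt(2))*(j - 2*sqrt(2))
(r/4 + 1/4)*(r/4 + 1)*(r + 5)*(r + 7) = r^4/16 + 17*r^3/16 + 99*r^2/16 + 223*r/16 + 35/4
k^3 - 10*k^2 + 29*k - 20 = (k - 5)*(k - 4)*(k - 1)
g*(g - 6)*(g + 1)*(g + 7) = g^4 + 2*g^3 - 41*g^2 - 42*g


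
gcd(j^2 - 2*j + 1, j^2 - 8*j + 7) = j - 1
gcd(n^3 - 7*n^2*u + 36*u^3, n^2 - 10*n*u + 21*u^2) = -n + 3*u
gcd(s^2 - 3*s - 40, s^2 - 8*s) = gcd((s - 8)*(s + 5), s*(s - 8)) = s - 8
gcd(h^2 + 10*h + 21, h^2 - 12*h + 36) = 1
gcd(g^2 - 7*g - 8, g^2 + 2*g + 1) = g + 1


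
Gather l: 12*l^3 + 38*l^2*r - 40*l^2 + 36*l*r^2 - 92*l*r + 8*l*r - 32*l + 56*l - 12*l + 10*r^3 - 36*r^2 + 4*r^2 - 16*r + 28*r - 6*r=12*l^3 + l^2*(38*r - 40) + l*(36*r^2 - 84*r + 12) + 10*r^3 - 32*r^2 + 6*r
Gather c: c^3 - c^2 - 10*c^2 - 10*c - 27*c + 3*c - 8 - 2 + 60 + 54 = c^3 - 11*c^2 - 34*c + 104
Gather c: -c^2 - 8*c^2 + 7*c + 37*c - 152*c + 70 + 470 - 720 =-9*c^2 - 108*c - 180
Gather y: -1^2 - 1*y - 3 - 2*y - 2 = -3*y - 6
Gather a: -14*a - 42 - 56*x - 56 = -14*a - 56*x - 98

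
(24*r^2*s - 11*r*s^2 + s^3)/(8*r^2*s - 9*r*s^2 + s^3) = (3*r - s)/(r - s)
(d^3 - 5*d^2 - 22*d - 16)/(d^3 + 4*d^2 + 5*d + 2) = (d - 8)/(d + 1)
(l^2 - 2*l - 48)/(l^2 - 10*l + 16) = (l + 6)/(l - 2)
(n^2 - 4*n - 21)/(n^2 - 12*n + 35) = (n + 3)/(n - 5)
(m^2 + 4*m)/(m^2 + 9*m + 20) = m/(m + 5)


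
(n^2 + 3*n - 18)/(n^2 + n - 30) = (n - 3)/(n - 5)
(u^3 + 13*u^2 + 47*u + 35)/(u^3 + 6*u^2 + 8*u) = (u^3 + 13*u^2 + 47*u + 35)/(u*(u^2 + 6*u + 8))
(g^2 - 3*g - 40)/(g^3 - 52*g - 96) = (g + 5)/(g^2 + 8*g + 12)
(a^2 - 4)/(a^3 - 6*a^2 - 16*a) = (a - 2)/(a*(a - 8))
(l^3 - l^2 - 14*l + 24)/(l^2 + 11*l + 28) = (l^2 - 5*l + 6)/(l + 7)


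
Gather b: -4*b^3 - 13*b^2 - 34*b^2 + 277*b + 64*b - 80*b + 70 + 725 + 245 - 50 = -4*b^3 - 47*b^2 + 261*b + 990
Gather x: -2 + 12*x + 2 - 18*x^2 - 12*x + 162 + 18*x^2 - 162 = 0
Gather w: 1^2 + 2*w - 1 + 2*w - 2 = 4*w - 2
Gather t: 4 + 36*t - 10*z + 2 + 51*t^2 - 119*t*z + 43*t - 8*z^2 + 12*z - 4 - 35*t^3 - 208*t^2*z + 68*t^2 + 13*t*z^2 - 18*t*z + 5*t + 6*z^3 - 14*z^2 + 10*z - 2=-35*t^3 + t^2*(119 - 208*z) + t*(13*z^2 - 137*z + 84) + 6*z^3 - 22*z^2 + 12*z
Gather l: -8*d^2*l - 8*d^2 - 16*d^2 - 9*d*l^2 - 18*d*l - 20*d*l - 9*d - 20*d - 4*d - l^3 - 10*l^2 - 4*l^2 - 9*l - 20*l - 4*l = -24*d^2 - 33*d - l^3 + l^2*(-9*d - 14) + l*(-8*d^2 - 38*d - 33)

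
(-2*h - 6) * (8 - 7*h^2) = 14*h^3 + 42*h^2 - 16*h - 48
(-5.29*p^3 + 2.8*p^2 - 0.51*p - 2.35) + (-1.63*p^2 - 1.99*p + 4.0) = -5.29*p^3 + 1.17*p^2 - 2.5*p + 1.65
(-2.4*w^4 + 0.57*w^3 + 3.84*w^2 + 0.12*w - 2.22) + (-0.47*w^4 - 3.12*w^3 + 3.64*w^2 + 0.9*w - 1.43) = -2.87*w^4 - 2.55*w^3 + 7.48*w^2 + 1.02*w - 3.65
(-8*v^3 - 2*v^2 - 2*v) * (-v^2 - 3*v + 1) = 8*v^5 + 26*v^4 + 4*v^2 - 2*v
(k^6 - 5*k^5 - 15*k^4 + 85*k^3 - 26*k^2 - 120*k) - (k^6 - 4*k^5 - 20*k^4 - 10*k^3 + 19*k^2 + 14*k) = -k^5 + 5*k^4 + 95*k^3 - 45*k^2 - 134*k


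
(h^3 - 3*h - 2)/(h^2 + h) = h - 1 - 2/h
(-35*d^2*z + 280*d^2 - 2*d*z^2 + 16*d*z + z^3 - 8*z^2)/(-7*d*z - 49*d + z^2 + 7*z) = (5*d*z - 40*d + z^2 - 8*z)/(z + 7)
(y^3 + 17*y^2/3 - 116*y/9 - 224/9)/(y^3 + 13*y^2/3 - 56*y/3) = (y + 4/3)/y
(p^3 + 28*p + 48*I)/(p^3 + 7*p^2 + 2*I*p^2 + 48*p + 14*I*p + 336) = (p^2 + 6*I*p - 8)/(p^2 + p*(7 + 8*I) + 56*I)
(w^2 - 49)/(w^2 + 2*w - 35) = (w - 7)/(w - 5)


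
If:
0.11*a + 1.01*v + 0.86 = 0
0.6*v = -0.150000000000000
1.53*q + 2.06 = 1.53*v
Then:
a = -5.52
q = -1.60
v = -0.25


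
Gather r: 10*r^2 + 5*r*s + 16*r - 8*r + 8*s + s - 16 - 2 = 10*r^2 + r*(5*s + 8) + 9*s - 18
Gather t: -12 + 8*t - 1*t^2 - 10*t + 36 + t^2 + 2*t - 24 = 0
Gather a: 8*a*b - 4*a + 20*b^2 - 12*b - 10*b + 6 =a*(8*b - 4) + 20*b^2 - 22*b + 6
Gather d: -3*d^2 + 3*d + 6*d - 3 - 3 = -3*d^2 + 9*d - 6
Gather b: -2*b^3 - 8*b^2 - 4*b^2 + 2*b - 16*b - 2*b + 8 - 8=-2*b^3 - 12*b^2 - 16*b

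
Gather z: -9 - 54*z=-54*z - 9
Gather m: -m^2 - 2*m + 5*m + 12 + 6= -m^2 + 3*m + 18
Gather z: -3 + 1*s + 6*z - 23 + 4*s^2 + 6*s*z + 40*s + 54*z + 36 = 4*s^2 + 41*s + z*(6*s + 60) + 10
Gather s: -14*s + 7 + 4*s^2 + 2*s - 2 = 4*s^2 - 12*s + 5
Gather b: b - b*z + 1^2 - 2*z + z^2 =b*(1 - z) + z^2 - 2*z + 1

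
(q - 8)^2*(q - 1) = q^3 - 17*q^2 + 80*q - 64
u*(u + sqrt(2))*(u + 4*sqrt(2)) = u^3 + 5*sqrt(2)*u^2 + 8*u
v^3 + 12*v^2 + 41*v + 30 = (v + 1)*(v + 5)*(v + 6)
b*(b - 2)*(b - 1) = b^3 - 3*b^2 + 2*b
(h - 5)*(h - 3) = h^2 - 8*h + 15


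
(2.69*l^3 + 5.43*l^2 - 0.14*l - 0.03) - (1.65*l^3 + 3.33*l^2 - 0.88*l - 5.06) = 1.04*l^3 + 2.1*l^2 + 0.74*l + 5.03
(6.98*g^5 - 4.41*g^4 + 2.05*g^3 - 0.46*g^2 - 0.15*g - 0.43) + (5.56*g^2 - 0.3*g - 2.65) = 6.98*g^5 - 4.41*g^4 + 2.05*g^3 + 5.1*g^2 - 0.45*g - 3.08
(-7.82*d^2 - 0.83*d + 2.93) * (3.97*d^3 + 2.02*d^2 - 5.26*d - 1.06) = -31.0454*d^5 - 19.0915*d^4 + 51.0887*d^3 + 18.5736*d^2 - 14.532*d - 3.1058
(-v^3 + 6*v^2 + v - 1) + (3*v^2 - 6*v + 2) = -v^3 + 9*v^2 - 5*v + 1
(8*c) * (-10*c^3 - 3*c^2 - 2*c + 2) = -80*c^4 - 24*c^3 - 16*c^2 + 16*c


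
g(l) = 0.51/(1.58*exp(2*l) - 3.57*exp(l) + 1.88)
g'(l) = 0.51*(-3.16*exp(2*l) + 3.57*exp(l))/(1.58*exp(2*l) - 3.57*exp(l) + 1.88)^2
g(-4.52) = 0.28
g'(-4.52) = 0.01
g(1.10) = 0.09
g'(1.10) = -0.31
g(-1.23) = 0.52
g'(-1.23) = 0.42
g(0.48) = 2.15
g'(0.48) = -22.53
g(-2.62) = 0.31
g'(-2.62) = 0.05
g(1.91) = 0.01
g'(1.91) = -0.02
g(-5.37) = 0.27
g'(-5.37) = 0.00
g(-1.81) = 0.38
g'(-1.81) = 0.14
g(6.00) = 0.00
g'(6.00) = 0.00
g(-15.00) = 0.27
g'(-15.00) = 0.00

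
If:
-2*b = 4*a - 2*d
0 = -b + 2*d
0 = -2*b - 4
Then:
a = 1/2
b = -2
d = -1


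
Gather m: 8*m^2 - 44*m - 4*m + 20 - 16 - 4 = 8*m^2 - 48*m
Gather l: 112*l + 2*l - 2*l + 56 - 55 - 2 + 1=112*l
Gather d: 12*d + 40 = 12*d + 40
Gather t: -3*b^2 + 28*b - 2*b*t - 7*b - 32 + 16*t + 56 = -3*b^2 + 21*b + t*(16 - 2*b) + 24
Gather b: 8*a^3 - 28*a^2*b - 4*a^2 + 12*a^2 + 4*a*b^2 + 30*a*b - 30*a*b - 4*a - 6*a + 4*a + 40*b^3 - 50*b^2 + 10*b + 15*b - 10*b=8*a^3 + 8*a^2 - 6*a + 40*b^3 + b^2*(4*a - 50) + b*(15 - 28*a^2)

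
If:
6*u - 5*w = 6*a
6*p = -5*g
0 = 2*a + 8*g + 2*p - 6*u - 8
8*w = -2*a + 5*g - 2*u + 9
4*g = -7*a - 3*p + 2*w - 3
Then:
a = -1767/5260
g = 8427/2630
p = -2809/1052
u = 2547/1315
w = 7173/2630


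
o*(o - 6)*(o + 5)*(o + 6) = o^4 + 5*o^3 - 36*o^2 - 180*o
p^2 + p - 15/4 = (p - 3/2)*(p + 5/2)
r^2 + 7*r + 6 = (r + 1)*(r + 6)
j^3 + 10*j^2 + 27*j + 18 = (j + 1)*(j + 3)*(j + 6)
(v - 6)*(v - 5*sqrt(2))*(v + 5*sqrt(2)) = v^3 - 6*v^2 - 50*v + 300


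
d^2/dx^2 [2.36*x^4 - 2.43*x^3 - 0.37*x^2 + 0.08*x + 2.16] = 28.32*x^2 - 14.58*x - 0.74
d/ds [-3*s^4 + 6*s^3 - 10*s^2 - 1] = 2*s*(-6*s^2 + 9*s - 10)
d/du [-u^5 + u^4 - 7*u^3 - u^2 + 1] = u*(-5*u^3 + 4*u^2 - 21*u - 2)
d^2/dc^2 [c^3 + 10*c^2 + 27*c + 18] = 6*c + 20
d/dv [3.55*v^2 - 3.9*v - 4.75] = 7.1*v - 3.9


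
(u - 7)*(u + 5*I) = u^2 - 7*u + 5*I*u - 35*I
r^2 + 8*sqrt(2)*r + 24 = (r + 2*sqrt(2))*(r + 6*sqrt(2))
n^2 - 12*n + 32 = (n - 8)*(n - 4)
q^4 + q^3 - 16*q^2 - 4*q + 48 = (q - 3)*(q - 2)*(q + 2)*(q + 4)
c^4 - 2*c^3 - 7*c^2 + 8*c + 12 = (c - 3)*(c - 2)*(c + 1)*(c + 2)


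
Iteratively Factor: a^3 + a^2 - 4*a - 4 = (a + 2)*(a^2 - a - 2) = (a - 2)*(a + 2)*(a + 1)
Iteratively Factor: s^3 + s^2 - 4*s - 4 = (s - 2)*(s^2 + 3*s + 2) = (s - 2)*(s + 2)*(s + 1)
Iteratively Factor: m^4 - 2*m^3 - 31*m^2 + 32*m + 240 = (m + 3)*(m^3 - 5*m^2 - 16*m + 80) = (m - 5)*(m + 3)*(m^2 - 16) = (m - 5)*(m + 3)*(m + 4)*(m - 4)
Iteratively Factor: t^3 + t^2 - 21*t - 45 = (t - 5)*(t^2 + 6*t + 9) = (t - 5)*(t + 3)*(t + 3)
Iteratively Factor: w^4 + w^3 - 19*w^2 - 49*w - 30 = (w + 2)*(w^3 - w^2 - 17*w - 15) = (w + 2)*(w + 3)*(w^2 - 4*w - 5) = (w + 1)*(w + 2)*(w + 3)*(w - 5)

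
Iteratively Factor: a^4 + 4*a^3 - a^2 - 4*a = (a)*(a^3 + 4*a^2 - a - 4) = a*(a + 1)*(a^2 + 3*a - 4) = a*(a - 1)*(a + 1)*(a + 4)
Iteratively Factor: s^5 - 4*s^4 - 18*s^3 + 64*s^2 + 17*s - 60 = (s - 3)*(s^4 - s^3 - 21*s^2 + s + 20) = (s - 5)*(s - 3)*(s^3 + 4*s^2 - s - 4) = (s - 5)*(s - 3)*(s + 1)*(s^2 + 3*s - 4) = (s - 5)*(s - 3)*(s - 1)*(s + 1)*(s + 4)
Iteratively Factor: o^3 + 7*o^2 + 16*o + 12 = (o + 3)*(o^2 + 4*o + 4) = (o + 2)*(o + 3)*(o + 2)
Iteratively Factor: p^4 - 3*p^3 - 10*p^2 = (p)*(p^3 - 3*p^2 - 10*p) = p*(p - 5)*(p^2 + 2*p) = p^2*(p - 5)*(p + 2)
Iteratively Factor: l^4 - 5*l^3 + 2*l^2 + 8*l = (l - 4)*(l^3 - l^2 - 2*l) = (l - 4)*(l + 1)*(l^2 - 2*l) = l*(l - 4)*(l + 1)*(l - 2)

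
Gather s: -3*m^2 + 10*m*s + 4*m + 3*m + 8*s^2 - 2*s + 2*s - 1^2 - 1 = -3*m^2 + 10*m*s + 7*m + 8*s^2 - 2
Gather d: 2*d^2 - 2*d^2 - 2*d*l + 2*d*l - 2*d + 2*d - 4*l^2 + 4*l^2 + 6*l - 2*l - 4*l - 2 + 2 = 0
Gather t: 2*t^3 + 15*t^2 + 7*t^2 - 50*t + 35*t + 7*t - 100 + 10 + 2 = 2*t^3 + 22*t^2 - 8*t - 88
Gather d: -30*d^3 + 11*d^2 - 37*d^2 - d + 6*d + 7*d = -30*d^3 - 26*d^2 + 12*d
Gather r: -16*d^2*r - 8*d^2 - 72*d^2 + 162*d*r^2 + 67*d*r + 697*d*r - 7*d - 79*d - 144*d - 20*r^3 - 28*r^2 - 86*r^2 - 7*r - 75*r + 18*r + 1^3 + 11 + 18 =-80*d^2 - 230*d - 20*r^3 + r^2*(162*d - 114) + r*(-16*d^2 + 764*d - 64) + 30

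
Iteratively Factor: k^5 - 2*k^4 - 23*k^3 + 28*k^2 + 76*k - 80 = (k + 4)*(k^4 - 6*k^3 + k^2 + 24*k - 20) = (k - 5)*(k + 4)*(k^3 - k^2 - 4*k + 4) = (k - 5)*(k + 2)*(k + 4)*(k^2 - 3*k + 2) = (k - 5)*(k - 2)*(k + 2)*(k + 4)*(k - 1)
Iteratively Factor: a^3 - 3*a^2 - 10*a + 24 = (a + 3)*(a^2 - 6*a + 8) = (a - 2)*(a + 3)*(a - 4)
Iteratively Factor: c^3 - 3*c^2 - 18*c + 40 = (c - 5)*(c^2 + 2*c - 8) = (c - 5)*(c + 4)*(c - 2)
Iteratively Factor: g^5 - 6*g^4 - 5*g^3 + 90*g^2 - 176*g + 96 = (g - 3)*(g^4 - 3*g^3 - 14*g^2 + 48*g - 32) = (g - 3)*(g + 4)*(g^3 - 7*g^2 + 14*g - 8) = (g - 3)*(g - 1)*(g + 4)*(g^2 - 6*g + 8) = (g - 3)*(g - 2)*(g - 1)*(g + 4)*(g - 4)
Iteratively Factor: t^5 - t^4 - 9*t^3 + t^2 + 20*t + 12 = (t + 1)*(t^4 - 2*t^3 - 7*t^2 + 8*t + 12) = (t - 2)*(t + 1)*(t^3 - 7*t - 6) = (t - 3)*(t - 2)*(t + 1)*(t^2 + 3*t + 2) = (t - 3)*(t - 2)*(t + 1)^2*(t + 2)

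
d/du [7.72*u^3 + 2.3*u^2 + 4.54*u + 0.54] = 23.16*u^2 + 4.6*u + 4.54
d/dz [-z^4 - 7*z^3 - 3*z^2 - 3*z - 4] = -4*z^3 - 21*z^2 - 6*z - 3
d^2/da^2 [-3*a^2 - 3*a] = -6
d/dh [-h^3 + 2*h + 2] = 2 - 3*h^2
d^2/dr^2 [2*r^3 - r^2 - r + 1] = 12*r - 2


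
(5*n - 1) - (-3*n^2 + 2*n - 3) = 3*n^2 + 3*n + 2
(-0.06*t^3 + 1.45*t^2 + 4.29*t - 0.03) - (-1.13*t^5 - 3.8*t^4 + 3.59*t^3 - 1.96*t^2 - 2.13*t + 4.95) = 1.13*t^5 + 3.8*t^4 - 3.65*t^3 + 3.41*t^2 + 6.42*t - 4.98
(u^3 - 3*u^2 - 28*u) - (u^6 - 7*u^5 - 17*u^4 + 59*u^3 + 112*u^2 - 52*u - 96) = -u^6 + 7*u^5 + 17*u^4 - 58*u^3 - 115*u^2 + 24*u + 96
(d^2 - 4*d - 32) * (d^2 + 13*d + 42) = d^4 + 9*d^3 - 42*d^2 - 584*d - 1344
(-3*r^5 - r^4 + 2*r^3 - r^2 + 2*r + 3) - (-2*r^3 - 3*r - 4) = -3*r^5 - r^4 + 4*r^3 - r^2 + 5*r + 7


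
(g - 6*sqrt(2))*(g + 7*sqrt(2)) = g^2 + sqrt(2)*g - 84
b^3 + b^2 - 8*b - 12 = (b - 3)*(b + 2)^2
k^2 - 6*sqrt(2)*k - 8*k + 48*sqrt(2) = (k - 8)*(k - 6*sqrt(2))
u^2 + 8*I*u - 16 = (u + 4*I)^2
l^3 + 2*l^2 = l^2*(l + 2)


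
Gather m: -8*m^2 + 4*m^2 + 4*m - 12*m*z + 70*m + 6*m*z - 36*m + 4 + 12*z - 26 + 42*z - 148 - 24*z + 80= -4*m^2 + m*(38 - 6*z) + 30*z - 90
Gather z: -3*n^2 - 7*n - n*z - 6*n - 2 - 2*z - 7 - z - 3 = -3*n^2 - 13*n + z*(-n - 3) - 12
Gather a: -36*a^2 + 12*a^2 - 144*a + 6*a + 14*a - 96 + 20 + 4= -24*a^2 - 124*a - 72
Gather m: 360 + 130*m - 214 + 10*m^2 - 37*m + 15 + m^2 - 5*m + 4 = 11*m^2 + 88*m + 165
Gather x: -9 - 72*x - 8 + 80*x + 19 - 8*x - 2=0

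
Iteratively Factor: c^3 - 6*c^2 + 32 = (c - 4)*(c^2 - 2*c - 8) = (c - 4)^2*(c + 2)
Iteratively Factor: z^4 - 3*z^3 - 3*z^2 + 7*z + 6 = (z - 2)*(z^3 - z^2 - 5*z - 3) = (z - 2)*(z + 1)*(z^2 - 2*z - 3) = (z - 3)*(z - 2)*(z + 1)*(z + 1)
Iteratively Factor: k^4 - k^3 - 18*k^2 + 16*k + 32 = (k + 4)*(k^3 - 5*k^2 + 2*k + 8) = (k + 1)*(k + 4)*(k^2 - 6*k + 8) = (k - 4)*(k + 1)*(k + 4)*(k - 2)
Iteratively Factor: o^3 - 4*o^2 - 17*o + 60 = (o + 4)*(o^2 - 8*o + 15) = (o - 5)*(o + 4)*(o - 3)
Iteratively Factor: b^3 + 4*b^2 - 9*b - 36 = (b - 3)*(b^2 + 7*b + 12) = (b - 3)*(b + 3)*(b + 4)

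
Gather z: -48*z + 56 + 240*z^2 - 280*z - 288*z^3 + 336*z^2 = -288*z^3 + 576*z^2 - 328*z + 56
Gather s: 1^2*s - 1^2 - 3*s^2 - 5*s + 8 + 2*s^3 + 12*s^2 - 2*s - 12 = 2*s^3 + 9*s^2 - 6*s - 5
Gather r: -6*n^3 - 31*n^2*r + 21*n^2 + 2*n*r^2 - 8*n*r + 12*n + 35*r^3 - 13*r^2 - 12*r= -6*n^3 + 21*n^2 + 12*n + 35*r^3 + r^2*(2*n - 13) + r*(-31*n^2 - 8*n - 12)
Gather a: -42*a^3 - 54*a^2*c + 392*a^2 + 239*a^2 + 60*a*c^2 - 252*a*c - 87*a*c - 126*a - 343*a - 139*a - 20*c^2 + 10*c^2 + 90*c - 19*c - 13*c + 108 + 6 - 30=-42*a^3 + a^2*(631 - 54*c) + a*(60*c^2 - 339*c - 608) - 10*c^2 + 58*c + 84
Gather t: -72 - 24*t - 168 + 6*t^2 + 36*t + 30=6*t^2 + 12*t - 210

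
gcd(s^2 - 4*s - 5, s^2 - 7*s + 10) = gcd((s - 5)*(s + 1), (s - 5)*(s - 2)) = s - 5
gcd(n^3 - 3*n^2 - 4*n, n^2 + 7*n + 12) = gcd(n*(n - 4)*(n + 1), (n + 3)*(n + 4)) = 1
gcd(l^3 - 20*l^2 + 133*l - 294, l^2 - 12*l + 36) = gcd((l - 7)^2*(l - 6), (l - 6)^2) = l - 6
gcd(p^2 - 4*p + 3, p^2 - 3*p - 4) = 1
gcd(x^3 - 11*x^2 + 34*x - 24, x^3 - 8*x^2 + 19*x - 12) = x^2 - 5*x + 4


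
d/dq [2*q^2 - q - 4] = 4*q - 1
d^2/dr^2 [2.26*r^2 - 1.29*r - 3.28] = 4.52000000000000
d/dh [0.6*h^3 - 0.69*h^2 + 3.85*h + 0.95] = 1.8*h^2 - 1.38*h + 3.85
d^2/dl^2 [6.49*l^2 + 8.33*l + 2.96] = 12.9800000000000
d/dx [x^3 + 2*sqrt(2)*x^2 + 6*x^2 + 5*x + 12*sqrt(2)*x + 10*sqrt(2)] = 3*x^2 + 4*sqrt(2)*x + 12*x + 5 + 12*sqrt(2)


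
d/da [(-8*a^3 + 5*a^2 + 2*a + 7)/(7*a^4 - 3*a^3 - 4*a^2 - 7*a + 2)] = (56*a^6 - 70*a^5 + 5*a^4 - 72*a^3 - 12*a^2 + 76*a + 53)/(49*a^8 - 42*a^7 - 47*a^6 - 74*a^5 + 86*a^4 + 44*a^3 + 33*a^2 - 28*a + 4)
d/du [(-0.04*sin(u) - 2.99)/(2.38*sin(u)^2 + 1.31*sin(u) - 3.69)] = (0.0952*sin(u)^2 + 14.2324*sin(u) + 4.0645)*cos(u)/(5.6644*sin(u)^4 + 6.2356*sin(u)^3 - 15.8483*sin(u)^2 - 9.6678*sin(u) + 13.6161)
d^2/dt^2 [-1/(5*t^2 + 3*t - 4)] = 2*(25*t^2 + 15*t - (10*t + 3)^2 - 20)/(5*t^2 + 3*t - 4)^3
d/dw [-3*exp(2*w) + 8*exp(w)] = (8 - 6*exp(w))*exp(w)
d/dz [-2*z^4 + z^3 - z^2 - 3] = z*(-8*z^2 + 3*z - 2)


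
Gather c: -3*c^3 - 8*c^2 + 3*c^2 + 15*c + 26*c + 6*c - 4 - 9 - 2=-3*c^3 - 5*c^2 + 47*c - 15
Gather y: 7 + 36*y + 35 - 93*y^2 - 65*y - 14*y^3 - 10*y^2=-14*y^3 - 103*y^2 - 29*y + 42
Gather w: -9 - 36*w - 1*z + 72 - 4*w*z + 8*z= w*(-4*z - 36) + 7*z + 63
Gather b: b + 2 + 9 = b + 11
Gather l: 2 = 2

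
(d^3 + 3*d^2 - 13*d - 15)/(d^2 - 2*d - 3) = d + 5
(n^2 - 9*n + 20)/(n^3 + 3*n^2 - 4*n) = (n^2 - 9*n + 20)/(n*(n^2 + 3*n - 4))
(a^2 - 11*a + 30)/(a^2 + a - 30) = (a - 6)/(a + 6)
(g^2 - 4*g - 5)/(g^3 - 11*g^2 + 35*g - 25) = (g + 1)/(g^2 - 6*g + 5)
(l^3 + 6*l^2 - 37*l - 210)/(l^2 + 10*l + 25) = (l^2 + l - 42)/(l + 5)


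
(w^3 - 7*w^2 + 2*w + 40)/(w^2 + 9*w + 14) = (w^2 - 9*w + 20)/(w + 7)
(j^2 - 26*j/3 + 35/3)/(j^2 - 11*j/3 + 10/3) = (j - 7)/(j - 2)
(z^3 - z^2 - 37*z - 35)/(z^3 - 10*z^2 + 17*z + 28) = (z + 5)/(z - 4)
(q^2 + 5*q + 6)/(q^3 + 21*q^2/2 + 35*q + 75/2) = 2*(q + 2)/(2*q^2 + 15*q + 25)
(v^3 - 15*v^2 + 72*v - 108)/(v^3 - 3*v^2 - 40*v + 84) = (v^3 - 15*v^2 + 72*v - 108)/(v^3 - 3*v^2 - 40*v + 84)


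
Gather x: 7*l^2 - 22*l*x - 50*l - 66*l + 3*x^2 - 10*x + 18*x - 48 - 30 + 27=7*l^2 - 116*l + 3*x^2 + x*(8 - 22*l) - 51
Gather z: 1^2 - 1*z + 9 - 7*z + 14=24 - 8*z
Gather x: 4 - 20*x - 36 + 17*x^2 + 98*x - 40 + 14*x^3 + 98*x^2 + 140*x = 14*x^3 + 115*x^2 + 218*x - 72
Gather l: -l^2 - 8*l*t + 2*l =-l^2 + l*(2 - 8*t)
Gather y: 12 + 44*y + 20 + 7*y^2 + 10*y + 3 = 7*y^2 + 54*y + 35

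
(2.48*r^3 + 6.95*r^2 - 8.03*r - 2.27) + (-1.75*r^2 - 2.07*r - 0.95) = 2.48*r^3 + 5.2*r^2 - 10.1*r - 3.22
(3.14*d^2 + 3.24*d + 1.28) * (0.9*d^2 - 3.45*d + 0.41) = 2.826*d^4 - 7.917*d^3 - 8.7386*d^2 - 3.0876*d + 0.5248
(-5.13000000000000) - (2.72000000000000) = -7.85000000000000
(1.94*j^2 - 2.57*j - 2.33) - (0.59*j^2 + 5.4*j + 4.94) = 1.35*j^2 - 7.97*j - 7.27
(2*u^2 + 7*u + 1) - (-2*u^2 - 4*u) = 4*u^2 + 11*u + 1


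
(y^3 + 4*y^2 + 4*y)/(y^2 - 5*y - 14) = y*(y + 2)/(y - 7)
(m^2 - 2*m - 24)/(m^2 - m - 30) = (m + 4)/(m + 5)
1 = 1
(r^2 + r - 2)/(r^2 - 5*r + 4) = (r + 2)/(r - 4)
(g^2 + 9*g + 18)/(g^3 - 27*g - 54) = (g + 6)/(g^2 - 3*g - 18)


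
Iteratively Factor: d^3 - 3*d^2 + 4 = (d + 1)*(d^2 - 4*d + 4) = (d - 2)*(d + 1)*(d - 2)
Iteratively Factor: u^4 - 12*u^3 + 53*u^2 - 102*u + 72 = (u - 3)*(u^3 - 9*u^2 + 26*u - 24) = (u - 4)*(u - 3)*(u^2 - 5*u + 6) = (u - 4)*(u - 3)^2*(u - 2)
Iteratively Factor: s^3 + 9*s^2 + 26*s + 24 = (s + 3)*(s^2 + 6*s + 8) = (s + 3)*(s + 4)*(s + 2)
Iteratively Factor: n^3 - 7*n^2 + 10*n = (n)*(n^2 - 7*n + 10) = n*(n - 5)*(n - 2)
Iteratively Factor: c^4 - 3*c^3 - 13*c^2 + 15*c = (c)*(c^3 - 3*c^2 - 13*c + 15) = c*(c + 3)*(c^2 - 6*c + 5) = c*(c - 1)*(c + 3)*(c - 5)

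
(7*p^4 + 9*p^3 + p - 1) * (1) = 7*p^4 + 9*p^3 + p - 1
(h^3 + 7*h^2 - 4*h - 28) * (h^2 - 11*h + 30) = h^5 - 4*h^4 - 51*h^3 + 226*h^2 + 188*h - 840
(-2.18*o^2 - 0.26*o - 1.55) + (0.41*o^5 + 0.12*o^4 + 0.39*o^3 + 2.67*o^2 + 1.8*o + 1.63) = 0.41*o^5 + 0.12*o^4 + 0.39*o^3 + 0.49*o^2 + 1.54*o + 0.0799999999999998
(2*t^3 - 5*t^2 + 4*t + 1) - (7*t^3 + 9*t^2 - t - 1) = -5*t^3 - 14*t^2 + 5*t + 2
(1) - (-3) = 4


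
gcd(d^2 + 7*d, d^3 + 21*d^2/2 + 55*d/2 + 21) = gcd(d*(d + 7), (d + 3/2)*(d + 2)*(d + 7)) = d + 7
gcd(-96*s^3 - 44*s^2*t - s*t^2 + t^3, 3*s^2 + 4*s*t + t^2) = 3*s + t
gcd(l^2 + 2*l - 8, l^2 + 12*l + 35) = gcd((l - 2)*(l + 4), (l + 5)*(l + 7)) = 1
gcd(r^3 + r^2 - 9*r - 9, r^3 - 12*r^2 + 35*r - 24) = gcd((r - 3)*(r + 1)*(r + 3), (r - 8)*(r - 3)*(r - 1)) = r - 3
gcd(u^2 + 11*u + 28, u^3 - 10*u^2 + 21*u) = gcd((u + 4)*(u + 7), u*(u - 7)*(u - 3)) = 1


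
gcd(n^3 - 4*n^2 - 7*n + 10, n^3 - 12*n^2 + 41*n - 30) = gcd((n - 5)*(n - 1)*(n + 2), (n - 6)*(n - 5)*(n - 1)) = n^2 - 6*n + 5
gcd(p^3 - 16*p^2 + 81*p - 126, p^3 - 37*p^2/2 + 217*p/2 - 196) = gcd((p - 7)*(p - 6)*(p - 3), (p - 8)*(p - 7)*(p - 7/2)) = p - 7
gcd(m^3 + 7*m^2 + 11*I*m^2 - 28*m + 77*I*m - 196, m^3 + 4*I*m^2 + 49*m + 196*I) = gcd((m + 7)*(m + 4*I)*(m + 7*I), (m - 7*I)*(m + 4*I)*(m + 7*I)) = m^2 + 11*I*m - 28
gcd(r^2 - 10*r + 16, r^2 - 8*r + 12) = r - 2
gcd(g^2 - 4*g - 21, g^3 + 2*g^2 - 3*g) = g + 3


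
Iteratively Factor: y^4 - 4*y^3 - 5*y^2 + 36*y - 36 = (y + 3)*(y^3 - 7*y^2 + 16*y - 12) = (y - 3)*(y + 3)*(y^2 - 4*y + 4) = (y - 3)*(y - 2)*(y + 3)*(y - 2)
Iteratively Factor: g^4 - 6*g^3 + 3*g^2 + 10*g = (g + 1)*(g^3 - 7*g^2 + 10*g) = (g - 5)*(g + 1)*(g^2 - 2*g) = (g - 5)*(g - 2)*(g + 1)*(g)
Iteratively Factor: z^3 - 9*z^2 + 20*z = (z - 4)*(z^2 - 5*z) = z*(z - 4)*(z - 5)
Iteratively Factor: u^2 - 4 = (u + 2)*(u - 2)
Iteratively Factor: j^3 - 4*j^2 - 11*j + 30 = (j + 3)*(j^2 - 7*j + 10) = (j - 5)*(j + 3)*(j - 2)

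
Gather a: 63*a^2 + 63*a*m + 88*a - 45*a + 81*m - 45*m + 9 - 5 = 63*a^2 + a*(63*m + 43) + 36*m + 4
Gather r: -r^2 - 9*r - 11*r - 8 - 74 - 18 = -r^2 - 20*r - 100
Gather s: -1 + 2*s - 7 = 2*s - 8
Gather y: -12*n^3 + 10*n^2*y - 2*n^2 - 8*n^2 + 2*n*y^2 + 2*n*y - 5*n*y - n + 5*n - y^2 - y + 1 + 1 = -12*n^3 - 10*n^2 + 4*n + y^2*(2*n - 1) + y*(10*n^2 - 3*n - 1) + 2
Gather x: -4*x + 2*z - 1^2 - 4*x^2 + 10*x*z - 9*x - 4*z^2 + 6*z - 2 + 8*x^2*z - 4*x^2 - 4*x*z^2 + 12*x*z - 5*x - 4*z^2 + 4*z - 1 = x^2*(8*z - 8) + x*(-4*z^2 + 22*z - 18) - 8*z^2 + 12*z - 4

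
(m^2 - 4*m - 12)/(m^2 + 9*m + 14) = (m - 6)/(m + 7)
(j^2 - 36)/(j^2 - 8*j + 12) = (j + 6)/(j - 2)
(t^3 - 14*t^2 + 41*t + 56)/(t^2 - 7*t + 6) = (t^3 - 14*t^2 + 41*t + 56)/(t^2 - 7*t + 6)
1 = 1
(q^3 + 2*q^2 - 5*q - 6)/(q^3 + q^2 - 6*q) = (q + 1)/q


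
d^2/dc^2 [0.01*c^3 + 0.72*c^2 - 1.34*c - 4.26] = 0.06*c + 1.44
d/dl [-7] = 0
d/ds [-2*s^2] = -4*s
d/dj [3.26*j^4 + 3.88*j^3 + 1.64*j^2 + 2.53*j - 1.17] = 13.04*j^3 + 11.64*j^2 + 3.28*j + 2.53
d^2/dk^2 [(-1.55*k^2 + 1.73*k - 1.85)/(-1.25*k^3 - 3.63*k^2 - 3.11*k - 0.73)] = (4.84375*k^6 - 16.21875*k^5 - 48.5655*k^4 + 47.370596*k^3 + 183.71427*k^2 + 142.688442*k + 35.489368)/(1.953125*k^9 + 17.015625*k^8 + 63.9915*k^7 + 135.923772*k^6 + 179.085102*k^5 + 151.21383*k^4 + 81.52574*k^3 + 26.98518*k^2 + 4.971957*k + 0.389017)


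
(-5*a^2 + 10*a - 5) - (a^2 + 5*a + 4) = -6*a^2 + 5*a - 9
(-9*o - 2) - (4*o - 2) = -13*o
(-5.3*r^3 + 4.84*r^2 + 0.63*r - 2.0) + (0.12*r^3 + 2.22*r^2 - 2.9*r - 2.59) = -5.18*r^3 + 7.06*r^2 - 2.27*r - 4.59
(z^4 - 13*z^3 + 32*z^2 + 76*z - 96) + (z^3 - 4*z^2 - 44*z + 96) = z^4 - 12*z^3 + 28*z^2 + 32*z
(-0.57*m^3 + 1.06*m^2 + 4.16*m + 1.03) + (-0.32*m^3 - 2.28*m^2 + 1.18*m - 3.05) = -0.89*m^3 - 1.22*m^2 + 5.34*m - 2.02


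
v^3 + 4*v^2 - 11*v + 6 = (v - 1)^2*(v + 6)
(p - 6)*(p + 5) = p^2 - p - 30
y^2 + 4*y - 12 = (y - 2)*(y + 6)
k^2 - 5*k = k*(k - 5)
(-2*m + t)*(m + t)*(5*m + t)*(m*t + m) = -10*m^4*t - 10*m^4 - 7*m^3*t^2 - 7*m^3*t + 4*m^2*t^3 + 4*m^2*t^2 + m*t^4 + m*t^3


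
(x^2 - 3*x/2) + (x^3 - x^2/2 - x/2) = x^3 + x^2/2 - 2*x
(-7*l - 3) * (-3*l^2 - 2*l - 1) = 21*l^3 + 23*l^2 + 13*l + 3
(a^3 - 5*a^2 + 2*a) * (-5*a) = -5*a^4 + 25*a^3 - 10*a^2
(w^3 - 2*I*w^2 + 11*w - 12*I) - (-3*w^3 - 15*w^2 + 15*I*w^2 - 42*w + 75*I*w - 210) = 4*w^3 + 15*w^2 - 17*I*w^2 + 53*w - 75*I*w + 210 - 12*I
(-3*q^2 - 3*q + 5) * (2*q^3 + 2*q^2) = -6*q^5 - 12*q^4 + 4*q^3 + 10*q^2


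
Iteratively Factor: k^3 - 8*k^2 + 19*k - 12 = (k - 4)*(k^2 - 4*k + 3) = (k - 4)*(k - 1)*(k - 3)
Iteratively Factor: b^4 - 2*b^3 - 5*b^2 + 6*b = (b - 3)*(b^3 + b^2 - 2*b) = (b - 3)*(b - 1)*(b^2 + 2*b) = b*(b - 3)*(b - 1)*(b + 2)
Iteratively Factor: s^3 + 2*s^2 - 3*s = (s)*(s^2 + 2*s - 3) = s*(s + 3)*(s - 1)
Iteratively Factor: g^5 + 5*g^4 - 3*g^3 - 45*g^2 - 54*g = (g + 3)*(g^4 + 2*g^3 - 9*g^2 - 18*g) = g*(g + 3)*(g^3 + 2*g^2 - 9*g - 18) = g*(g + 2)*(g + 3)*(g^2 - 9) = g*(g + 2)*(g + 3)^2*(g - 3)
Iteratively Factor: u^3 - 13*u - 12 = (u - 4)*(u^2 + 4*u + 3) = (u - 4)*(u + 3)*(u + 1)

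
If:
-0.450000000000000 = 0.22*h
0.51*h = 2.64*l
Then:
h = -2.05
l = -0.40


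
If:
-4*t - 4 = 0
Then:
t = -1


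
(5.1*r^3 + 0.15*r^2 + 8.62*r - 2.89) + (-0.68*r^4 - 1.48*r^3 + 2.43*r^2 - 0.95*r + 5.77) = -0.68*r^4 + 3.62*r^3 + 2.58*r^2 + 7.67*r + 2.88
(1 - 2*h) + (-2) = -2*h - 1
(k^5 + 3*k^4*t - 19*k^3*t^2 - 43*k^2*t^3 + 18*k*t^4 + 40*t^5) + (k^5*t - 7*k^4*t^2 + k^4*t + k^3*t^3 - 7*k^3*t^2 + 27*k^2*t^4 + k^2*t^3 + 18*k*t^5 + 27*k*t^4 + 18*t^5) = k^5*t + k^5 - 7*k^4*t^2 + 4*k^4*t + k^3*t^3 - 26*k^3*t^2 + 27*k^2*t^4 - 42*k^2*t^3 + 18*k*t^5 + 45*k*t^4 + 58*t^5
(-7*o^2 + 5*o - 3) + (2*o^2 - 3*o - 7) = -5*o^2 + 2*o - 10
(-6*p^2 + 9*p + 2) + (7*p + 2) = -6*p^2 + 16*p + 4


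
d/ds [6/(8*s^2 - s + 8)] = 6*(1 - 16*s)/(8*s^2 - s + 8)^2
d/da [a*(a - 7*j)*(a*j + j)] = j*(3*a^2 - 14*a*j + 2*a - 7*j)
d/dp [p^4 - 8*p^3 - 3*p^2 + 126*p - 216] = 4*p^3 - 24*p^2 - 6*p + 126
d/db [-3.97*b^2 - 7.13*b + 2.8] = -7.94*b - 7.13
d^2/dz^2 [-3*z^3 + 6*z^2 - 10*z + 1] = 12 - 18*z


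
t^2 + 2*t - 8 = (t - 2)*(t + 4)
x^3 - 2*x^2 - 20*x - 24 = (x - 6)*(x + 2)^2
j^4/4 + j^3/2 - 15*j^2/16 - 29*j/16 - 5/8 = (j/4 + 1/4)*(j - 2)*(j + 1/2)*(j + 5/2)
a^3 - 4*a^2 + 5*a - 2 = (a - 2)*(a - 1)^2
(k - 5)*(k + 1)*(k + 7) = k^3 + 3*k^2 - 33*k - 35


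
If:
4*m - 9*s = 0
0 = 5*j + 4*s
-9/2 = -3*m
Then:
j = -8/15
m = 3/2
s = 2/3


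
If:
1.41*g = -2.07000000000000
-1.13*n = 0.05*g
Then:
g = -1.47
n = 0.06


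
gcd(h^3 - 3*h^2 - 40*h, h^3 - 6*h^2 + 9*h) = h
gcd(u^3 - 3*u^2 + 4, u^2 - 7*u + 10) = u - 2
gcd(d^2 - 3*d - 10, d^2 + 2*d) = d + 2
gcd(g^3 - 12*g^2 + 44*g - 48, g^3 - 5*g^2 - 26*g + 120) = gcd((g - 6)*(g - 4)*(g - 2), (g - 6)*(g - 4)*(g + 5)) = g^2 - 10*g + 24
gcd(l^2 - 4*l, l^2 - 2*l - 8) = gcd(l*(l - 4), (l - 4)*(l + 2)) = l - 4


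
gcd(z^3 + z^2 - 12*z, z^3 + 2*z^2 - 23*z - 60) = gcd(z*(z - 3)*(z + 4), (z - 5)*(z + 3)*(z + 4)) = z + 4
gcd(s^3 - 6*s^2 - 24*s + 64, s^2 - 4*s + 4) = s - 2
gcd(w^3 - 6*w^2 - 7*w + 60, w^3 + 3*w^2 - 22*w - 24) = w - 4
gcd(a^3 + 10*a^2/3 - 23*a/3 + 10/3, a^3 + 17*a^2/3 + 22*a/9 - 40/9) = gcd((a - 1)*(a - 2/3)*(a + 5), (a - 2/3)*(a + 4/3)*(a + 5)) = a^2 + 13*a/3 - 10/3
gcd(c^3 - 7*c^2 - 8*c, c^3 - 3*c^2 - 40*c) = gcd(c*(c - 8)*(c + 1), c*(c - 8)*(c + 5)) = c^2 - 8*c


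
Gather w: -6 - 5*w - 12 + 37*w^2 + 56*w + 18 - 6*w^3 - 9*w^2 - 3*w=-6*w^3 + 28*w^2 + 48*w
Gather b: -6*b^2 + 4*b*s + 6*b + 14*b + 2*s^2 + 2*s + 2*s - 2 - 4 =-6*b^2 + b*(4*s + 20) + 2*s^2 + 4*s - 6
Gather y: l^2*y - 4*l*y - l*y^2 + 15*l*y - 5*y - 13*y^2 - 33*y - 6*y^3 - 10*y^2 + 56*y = -6*y^3 + y^2*(-l - 23) + y*(l^2 + 11*l + 18)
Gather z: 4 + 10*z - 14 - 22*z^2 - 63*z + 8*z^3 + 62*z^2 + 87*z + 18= 8*z^3 + 40*z^2 + 34*z + 8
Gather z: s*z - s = s*z - s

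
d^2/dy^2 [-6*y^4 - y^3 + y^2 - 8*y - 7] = -72*y^2 - 6*y + 2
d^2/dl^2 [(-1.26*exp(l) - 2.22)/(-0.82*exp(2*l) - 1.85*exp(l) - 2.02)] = (0.847224*exp(4*l) + 4.059492*exp(3*l) - 2.419164*exp(2*l) - 11.819502*exp(l) - 3.154836)*exp(l)/(0.551368*exp(6*l) + 3.73182*exp(5*l) + 12.494094*exp(4*l) + 24.717665*exp(3*l) + 30.778134*exp(2*l) + 22.64622*exp(l) + 8.242408)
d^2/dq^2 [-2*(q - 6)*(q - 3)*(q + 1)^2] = -24*q^2 + 84*q - 4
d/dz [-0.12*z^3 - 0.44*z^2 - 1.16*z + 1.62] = -0.36*z^2 - 0.88*z - 1.16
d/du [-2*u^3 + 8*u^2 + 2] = 2*u*(8 - 3*u)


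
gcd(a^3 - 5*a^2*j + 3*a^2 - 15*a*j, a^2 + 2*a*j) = a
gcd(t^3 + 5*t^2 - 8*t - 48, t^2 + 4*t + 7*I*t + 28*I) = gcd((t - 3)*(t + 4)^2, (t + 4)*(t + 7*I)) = t + 4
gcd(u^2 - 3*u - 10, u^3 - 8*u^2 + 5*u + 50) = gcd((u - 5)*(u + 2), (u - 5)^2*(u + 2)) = u^2 - 3*u - 10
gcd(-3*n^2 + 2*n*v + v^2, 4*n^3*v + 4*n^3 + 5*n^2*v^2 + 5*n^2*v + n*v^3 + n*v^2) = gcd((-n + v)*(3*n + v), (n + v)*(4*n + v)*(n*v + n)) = 1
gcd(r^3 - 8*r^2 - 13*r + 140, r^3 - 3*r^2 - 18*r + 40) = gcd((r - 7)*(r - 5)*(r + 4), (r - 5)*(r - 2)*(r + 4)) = r^2 - r - 20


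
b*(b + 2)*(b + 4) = b^3 + 6*b^2 + 8*b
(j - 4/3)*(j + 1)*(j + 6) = j^3 + 17*j^2/3 - 10*j/3 - 8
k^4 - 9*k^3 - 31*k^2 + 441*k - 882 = (k - 7)*(k - 6)*(k - 3)*(k + 7)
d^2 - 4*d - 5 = (d - 5)*(d + 1)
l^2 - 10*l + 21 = (l - 7)*(l - 3)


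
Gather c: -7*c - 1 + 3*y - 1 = -7*c + 3*y - 2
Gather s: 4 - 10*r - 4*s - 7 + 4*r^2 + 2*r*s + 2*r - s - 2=4*r^2 - 8*r + s*(2*r - 5) - 5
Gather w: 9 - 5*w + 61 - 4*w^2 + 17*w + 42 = -4*w^2 + 12*w + 112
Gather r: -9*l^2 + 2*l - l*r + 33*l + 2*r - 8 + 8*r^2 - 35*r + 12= -9*l^2 + 35*l + 8*r^2 + r*(-l - 33) + 4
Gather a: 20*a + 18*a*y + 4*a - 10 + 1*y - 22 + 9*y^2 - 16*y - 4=a*(18*y + 24) + 9*y^2 - 15*y - 36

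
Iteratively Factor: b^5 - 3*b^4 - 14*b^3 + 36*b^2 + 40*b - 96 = (b - 4)*(b^4 + b^3 - 10*b^2 - 4*b + 24) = (b - 4)*(b - 2)*(b^3 + 3*b^2 - 4*b - 12) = (b - 4)*(b - 2)*(b + 3)*(b^2 - 4) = (b - 4)*(b - 2)*(b + 2)*(b + 3)*(b - 2)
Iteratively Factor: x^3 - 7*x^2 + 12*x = (x)*(x^2 - 7*x + 12) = x*(x - 4)*(x - 3)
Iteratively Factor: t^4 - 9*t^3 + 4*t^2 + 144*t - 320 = (t - 4)*(t^3 - 5*t^2 - 16*t + 80) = (t - 4)*(t + 4)*(t^2 - 9*t + 20) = (t - 5)*(t - 4)*(t + 4)*(t - 4)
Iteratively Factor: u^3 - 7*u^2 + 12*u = (u)*(u^2 - 7*u + 12) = u*(u - 3)*(u - 4)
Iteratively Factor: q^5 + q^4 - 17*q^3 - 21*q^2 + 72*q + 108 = (q - 3)*(q^4 + 4*q^3 - 5*q^2 - 36*q - 36) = (q - 3)*(q + 2)*(q^3 + 2*q^2 - 9*q - 18) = (q - 3)^2*(q + 2)*(q^2 + 5*q + 6) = (q - 3)^2*(q + 2)*(q + 3)*(q + 2)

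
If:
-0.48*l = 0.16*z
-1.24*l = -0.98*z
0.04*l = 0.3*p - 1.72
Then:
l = 0.00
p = 5.73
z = 0.00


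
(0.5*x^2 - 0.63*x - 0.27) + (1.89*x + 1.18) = 0.5*x^2 + 1.26*x + 0.91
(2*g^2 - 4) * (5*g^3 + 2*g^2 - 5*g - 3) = 10*g^5 + 4*g^4 - 30*g^3 - 14*g^2 + 20*g + 12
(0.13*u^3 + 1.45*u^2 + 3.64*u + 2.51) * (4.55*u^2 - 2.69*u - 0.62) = 0.5915*u^5 + 6.2478*u^4 + 12.5809*u^3 + 0.729899999999999*u^2 - 9.0087*u - 1.5562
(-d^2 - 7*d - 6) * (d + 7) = -d^3 - 14*d^2 - 55*d - 42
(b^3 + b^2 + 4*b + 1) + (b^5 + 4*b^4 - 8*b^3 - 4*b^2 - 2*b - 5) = b^5 + 4*b^4 - 7*b^3 - 3*b^2 + 2*b - 4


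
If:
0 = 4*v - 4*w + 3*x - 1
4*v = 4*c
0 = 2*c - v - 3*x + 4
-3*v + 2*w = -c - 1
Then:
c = -5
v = -5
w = -11/2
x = -1/3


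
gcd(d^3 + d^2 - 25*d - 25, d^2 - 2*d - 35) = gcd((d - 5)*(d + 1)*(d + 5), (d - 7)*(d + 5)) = d + 5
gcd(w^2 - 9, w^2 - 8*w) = 1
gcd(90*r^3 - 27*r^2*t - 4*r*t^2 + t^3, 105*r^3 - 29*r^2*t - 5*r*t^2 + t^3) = 15*r^2 - 2*r*t - t^2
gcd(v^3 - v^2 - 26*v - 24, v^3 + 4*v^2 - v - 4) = v^2 + 5*v + 4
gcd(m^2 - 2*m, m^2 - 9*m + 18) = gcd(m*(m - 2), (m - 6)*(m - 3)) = 1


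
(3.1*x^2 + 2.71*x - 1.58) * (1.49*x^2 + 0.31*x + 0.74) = 4.619*x^4 + 4.9989*x^3 + 0.7799*x^2 + 1.5156*x - 1.1692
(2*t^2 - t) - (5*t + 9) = 2*t^2 - 6*t - 9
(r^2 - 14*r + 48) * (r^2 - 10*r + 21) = r^4 - 24*r^3 + 209*r^2 - 774*r + 1008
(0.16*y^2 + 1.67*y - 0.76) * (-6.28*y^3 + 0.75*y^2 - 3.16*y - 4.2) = -1.0048*y^5 - 10.3676*y^4 + 5.5197*y^3 - 6.5192*y^2 - 4.6124*y + 3.192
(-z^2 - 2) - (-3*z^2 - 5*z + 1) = 2*z^2 + 5*z - 3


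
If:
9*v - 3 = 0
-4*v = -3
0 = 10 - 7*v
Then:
No Solution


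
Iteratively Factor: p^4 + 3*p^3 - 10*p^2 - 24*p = (p)*(p^3 + 3*p^2 - 10*p - 24) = p*(p - 3)*(p^2 + 6*p + 8) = p*(p - 3)*(p + 2)*(p + 4)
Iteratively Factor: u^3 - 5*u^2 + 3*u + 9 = (u - 3)*(u^2 - 2*u - 3) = (u - 3)^2*(u + 1)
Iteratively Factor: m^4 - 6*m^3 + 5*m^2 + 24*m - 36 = (m + 2)*(m^3 - 8*m^2 + 21*m - 18) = (m - 3)*(m + 2)*(m^2 - 5*m + 6) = (m - 3)*(m - 2)*(m + 2)*(m - 3)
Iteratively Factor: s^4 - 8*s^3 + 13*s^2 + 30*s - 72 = (s - 3)*(s^3 - 5*s^2 - 2*s + 24) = (s - 4)*(s - 3)*(s^2 - s - 6) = (s - 4)*(s - 3)^2*(s + 2)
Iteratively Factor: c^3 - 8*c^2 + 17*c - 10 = (c - 5)*(c^2 - 3*c + 2) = (c - 5)*(c - 2)*(c - 1)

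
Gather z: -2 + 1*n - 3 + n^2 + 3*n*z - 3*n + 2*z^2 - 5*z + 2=n^2 - 2*n + 2*z^2 + z*(3*n - 5) - 3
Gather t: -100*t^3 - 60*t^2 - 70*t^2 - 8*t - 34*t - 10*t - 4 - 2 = -100*t^3 - 130*t^2 - 52*t - 6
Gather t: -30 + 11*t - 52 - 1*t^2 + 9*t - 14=-t^2 + 20*t - 96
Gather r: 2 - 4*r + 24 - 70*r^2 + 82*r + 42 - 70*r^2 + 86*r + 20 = -140*r^2 + 164*r + 88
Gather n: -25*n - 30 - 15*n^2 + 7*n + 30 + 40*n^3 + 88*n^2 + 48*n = 40*n^3 + 73*n^2 + 30*n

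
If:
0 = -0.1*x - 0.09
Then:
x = -0.90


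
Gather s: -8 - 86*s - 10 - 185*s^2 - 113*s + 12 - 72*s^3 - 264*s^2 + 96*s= -72*s^3 - 449*s^2 - 103*s - 6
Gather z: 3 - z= 3 - z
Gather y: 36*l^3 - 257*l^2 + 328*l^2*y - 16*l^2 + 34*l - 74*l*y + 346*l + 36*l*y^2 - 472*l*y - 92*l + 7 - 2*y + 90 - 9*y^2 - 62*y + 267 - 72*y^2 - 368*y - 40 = 36*l^3 - 273*l^2 + 288*l + y^2*(36*l - 81) + y*(328*l^2 - 546*l - 432) + 324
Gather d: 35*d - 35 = 35*d - 35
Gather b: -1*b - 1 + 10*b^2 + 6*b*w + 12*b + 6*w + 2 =10*b^2 + b*(6*w + 11) + 6*w + 1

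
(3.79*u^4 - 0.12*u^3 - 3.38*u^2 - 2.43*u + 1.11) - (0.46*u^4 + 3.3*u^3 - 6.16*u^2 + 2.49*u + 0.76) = 3.33*u^4 - 3.42*u^3 + 2.78*u^2 - 4.92*u + 0.35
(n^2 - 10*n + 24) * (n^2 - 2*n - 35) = n^4 - 12*n^3 + 9*n^2 + 302*n - 840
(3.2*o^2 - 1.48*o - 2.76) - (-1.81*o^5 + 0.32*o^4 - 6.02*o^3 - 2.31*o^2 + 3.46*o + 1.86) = 1.81*o^5 - 0.32*o^4 + 6.02*o^3 + 5.51*o^2 - 4.94*o - 4.62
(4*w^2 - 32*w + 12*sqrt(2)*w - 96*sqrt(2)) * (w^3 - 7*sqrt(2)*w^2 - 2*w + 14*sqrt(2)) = 4*w^5 - 32*w^4 - 16*sqrt(2)*w^4 - 176*w^3 + 128*sqrt(2)*w^3 + 32*sqrt(2)*w^2 + 1408*w^2 - 256*sqrt(2)*w + 336*w - 2688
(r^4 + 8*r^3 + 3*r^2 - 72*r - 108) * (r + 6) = r^5 + 14*r^4 + 51*r^3 - 54*r^2 - 540*r - 648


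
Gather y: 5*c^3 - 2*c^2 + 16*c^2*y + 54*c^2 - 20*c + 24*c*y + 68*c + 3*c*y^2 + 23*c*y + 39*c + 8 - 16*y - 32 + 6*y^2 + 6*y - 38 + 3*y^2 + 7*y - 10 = 5*c^3 + 52*c^2 + 87*c + y^2*(3*c + 9) + y*(16*c^2 + 47*c - 3) - 72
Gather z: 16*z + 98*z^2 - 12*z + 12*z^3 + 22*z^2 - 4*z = 12*z^3 + 120*z^2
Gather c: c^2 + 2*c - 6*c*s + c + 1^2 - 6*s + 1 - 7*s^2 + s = c^2 + c*(3 - 6*s) - 7*s^2 - 5*s + 2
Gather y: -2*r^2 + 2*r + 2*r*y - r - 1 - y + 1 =-2*r^2 + r + y*(2*r - 1)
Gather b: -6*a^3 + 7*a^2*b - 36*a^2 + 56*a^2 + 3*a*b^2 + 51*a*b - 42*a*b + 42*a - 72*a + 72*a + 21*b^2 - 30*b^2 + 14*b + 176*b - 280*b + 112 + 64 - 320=-6*a^3 + 20*a^2 + 42*a + b^2*(3*a - 9) + b*(7*a^2 + 9*a - 90) - 144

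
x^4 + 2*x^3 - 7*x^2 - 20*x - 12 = (x - 3)*(x + 1)*(x + 2)^2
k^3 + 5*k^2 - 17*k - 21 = (k - 3)*(k + 1)*(k + 7)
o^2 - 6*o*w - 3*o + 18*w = (o - 3)*(o - 6*w)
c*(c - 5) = c^2 - 5*c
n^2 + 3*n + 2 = (n + 1)*(n + 2)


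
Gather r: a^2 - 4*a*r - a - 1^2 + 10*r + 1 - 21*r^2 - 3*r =a^2 - a - 21*r^2 + r*(7 - 4*a)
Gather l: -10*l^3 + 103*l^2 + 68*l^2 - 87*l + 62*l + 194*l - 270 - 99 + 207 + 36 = -10*l^3 + 171*l^2 + 169*l - 126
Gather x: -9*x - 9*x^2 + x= -9*x^2 - 8*x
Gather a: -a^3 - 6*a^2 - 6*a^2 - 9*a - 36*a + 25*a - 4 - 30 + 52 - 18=-a^3 - 12*a^2 - 20*a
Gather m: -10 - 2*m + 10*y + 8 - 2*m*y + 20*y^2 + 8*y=m*(-2*y - 2) + 20*y^2 + 18*y - 2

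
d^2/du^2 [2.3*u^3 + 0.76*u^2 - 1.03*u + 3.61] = 13.8*u + 1.52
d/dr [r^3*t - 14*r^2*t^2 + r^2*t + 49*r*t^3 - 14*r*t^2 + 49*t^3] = t*(3*r^2 - 28*r*t + 2*r + 49*t^2 - 14*t)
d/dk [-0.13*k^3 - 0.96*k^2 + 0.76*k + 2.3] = -0.39*k^2 - 1.92*k + 0.76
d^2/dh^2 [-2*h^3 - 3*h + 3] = -12*h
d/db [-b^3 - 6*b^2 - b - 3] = -3*b^2 - 12*b - 1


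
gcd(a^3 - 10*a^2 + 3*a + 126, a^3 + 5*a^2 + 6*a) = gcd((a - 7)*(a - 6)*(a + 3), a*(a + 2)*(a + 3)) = a + 3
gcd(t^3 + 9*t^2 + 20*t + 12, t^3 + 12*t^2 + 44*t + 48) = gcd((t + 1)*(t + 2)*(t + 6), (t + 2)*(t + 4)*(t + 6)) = t^2 + 8*t + 12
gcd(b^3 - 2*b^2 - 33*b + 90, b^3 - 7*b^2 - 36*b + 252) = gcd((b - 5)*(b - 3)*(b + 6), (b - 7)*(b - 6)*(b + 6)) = b + 6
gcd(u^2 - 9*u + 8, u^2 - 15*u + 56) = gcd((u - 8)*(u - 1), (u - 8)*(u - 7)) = u - 8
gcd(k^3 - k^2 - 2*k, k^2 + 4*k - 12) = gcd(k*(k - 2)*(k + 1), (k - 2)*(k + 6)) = k - 2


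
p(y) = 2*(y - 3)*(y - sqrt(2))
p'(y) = 4*y - 6 - 2*sqrt(2)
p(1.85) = -1.00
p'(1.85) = -1.43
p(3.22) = 0.79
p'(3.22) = 4.05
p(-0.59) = 14.39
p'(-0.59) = -11.19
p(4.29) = 7.42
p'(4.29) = 8.33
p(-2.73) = 47.49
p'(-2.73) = -19.75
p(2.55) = -1.02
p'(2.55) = 1.37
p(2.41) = -1.18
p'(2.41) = 0.81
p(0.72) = 3.17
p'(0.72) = -5.95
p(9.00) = 91.03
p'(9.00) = 27.17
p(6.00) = 27.51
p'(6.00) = 15.17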